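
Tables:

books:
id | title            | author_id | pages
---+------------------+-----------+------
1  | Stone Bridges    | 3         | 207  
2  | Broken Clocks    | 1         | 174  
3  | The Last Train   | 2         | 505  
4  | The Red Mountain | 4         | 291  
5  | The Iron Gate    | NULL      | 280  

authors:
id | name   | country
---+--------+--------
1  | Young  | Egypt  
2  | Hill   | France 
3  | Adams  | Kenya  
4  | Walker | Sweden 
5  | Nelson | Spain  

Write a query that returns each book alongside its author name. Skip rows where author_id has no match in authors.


INNER JOIN keeps only books rows whose author_id matches an id in authors. Walk through each book:
  - book 1 (Stone Bridges): author_id=3 -> matches Adams
  - book 2 (Broken Clocks): author_id=1 -> matches Young
  - book 3 (The Last Train): author_id=2 -> matches Hill
  - book 4 (The Red Mountain): author_id=4 -> matches Walker
  - book 5 (The Iron Gate): author_id=NULL, no match -> dropped
So 1 of 5 rows is dropped.

SQL:
SELECT a.title, b.name AS author
FROM books a
INNER JOIN authors b ON a.author_id = b.id

Result:
title            | author
-----------------+-------
Stone Bridges    | Adams 
Broken Clocks    | Young 
The Last Train   | Hill  
The Red Mountain | Walker


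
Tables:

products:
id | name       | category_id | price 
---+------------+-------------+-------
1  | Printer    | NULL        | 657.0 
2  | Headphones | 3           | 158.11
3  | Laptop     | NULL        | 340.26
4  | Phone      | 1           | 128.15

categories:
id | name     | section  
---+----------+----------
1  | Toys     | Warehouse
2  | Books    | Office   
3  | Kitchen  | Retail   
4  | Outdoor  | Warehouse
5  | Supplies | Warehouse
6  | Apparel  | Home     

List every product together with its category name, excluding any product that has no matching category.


INNER JOIN keeps only products rows whose category_id matches an id in categories. Walk through each product:
  - product 1 (Printer): category_id=NULL, no match -> dropped
  - product 2 (Headphones): category_id=3 -> matches Kitchen
  - product 3 (Laptop): category_id=NULL, no match -> dropped
  - product 4 (Phone): category_id=1 -> matches Toys
So 2 of 4 rows are dropped.

SQL:
SELECT a.name, b.name AS category
FROM products a
INNER JOIN categories b ON a.category_id = b.id

Result:
name       | category
-----------+---------
Headphones | Kitchen 
Phone      | Toys    


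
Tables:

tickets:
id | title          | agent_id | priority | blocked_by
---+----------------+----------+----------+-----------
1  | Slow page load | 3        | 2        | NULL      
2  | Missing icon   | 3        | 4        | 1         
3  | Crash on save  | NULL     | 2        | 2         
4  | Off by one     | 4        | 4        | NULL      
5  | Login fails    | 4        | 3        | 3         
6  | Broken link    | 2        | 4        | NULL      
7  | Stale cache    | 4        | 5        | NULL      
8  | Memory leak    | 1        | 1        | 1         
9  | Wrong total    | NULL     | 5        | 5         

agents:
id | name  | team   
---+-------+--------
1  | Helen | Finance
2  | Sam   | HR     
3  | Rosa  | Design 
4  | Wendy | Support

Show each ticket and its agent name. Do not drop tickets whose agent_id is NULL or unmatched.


LEFT JOIN keeps every row from tickets (the left table); where agent_id has no match in agents, the agent columns become NULL. Walk through each ticket:
  - ticket 1 (Slow page load): agent_id=3 -> matches Rosa
  - ticket 2 (Missing icon): agent_id=3 -> matches Rosa
  - ticket 3 (Crash on save): agent_id=NULL, no match -> kept with NULL
  - ticket 4 (Off by one): agent_id=4 -> matches Wendy
  - ticket 5 (Login fails): agent_id=4 -> matches Wendy
  - ticket 6 (Broken link): agent_id=2 -> matches Sam
  - ticket 7 (Stale cache): agent_id=4 -> matches Wendy
  - ticket 8 (Memory leak): agent_id=1 -> matches Helen
  - ticket 9 (Wrong total): agent_id=NULL, no match -> kept with NULL
All 9 rows appear; 2 have NULL agent.

SQL:
SELECT a.title, b.name AS agent
FROM tickets a
LEFT JOIN agents b ON a.agent_id = b.id

Result:
title          | agent
---------------+------
Slow page load | Rosa 
Missing icon   | Rosa 
Crash on save  | NULL 
Off by one     | Wendy
Login fails    | Wendy
Broken link    | Sam  
Stale cache    | Wendy
Memory leak    | Helen
Wrong total    | NULL 


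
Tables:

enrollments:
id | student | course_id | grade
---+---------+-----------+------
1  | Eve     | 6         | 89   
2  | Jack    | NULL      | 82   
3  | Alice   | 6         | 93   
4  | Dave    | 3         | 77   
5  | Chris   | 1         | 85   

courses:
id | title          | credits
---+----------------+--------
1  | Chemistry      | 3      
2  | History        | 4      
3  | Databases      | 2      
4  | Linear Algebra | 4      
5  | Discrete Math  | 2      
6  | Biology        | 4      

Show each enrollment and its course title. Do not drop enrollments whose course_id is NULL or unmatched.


LEFT JOIN keeps every row from enrollments (the left table); where course_id has no match in courses, the course columns become NULL. Walk through each enrollment:
  - enrollment 1 (Eve): course_id=6 -> matches Biology
  - enrollment 2 (Jack): course_id=NULL, no match -> kept with NULL
  - enrollment 3 (Alice): course_id=6 -> matches Biology
  - enrollment 4 (Dave): course_id=3 -> matches Databases
  - enrollment 5 (Chris): course_id=1 -> matches Chemistry
All 5 rows appear; 1 has NULL course.

SQL:
SELECT a.student, b.title AS course
FROM enrollments a
LEFT JOIN courses b ON a.course_id = b.id

Result:
student | course   
--------+----------
Eve     | Biology  
Jack    | NULL     
Alice   | Biology  
Dave    | Databases
Chris   | Chemistry


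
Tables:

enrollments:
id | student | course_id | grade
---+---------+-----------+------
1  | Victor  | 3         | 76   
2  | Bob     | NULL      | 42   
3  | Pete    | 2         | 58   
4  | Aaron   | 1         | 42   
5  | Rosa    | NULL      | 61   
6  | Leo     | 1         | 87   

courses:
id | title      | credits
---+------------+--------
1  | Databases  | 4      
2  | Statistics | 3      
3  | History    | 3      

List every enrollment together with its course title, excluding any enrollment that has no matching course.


INNER JOIN keeps only enrollments rows whose course_id matches an id in courses. Walk through each enrollment:
  - enrollment 1 (Victor): course_id=3 -> matches History
  - enrollment 2 (Bob): course_id=NULL, no match -> dropped
  - enrollment 3 (Pete): course_id=2 -> matches Statistics
  - enrollment 4 (Aaron): course_id=1 -> matches Databases
  - enrollment 5 (Rosa): course_id=NULL, no match -> dropped
  - enrollment 6 (Leo): course_id=1 -> matches Databases
So 2 of 6 rows are dropped.

SQL:
SELECT a.student, b.title AS course
FROM enrollments a
INNER JOIN courses b ON a.course_id = b.id

Result:
student | course    
--------+-----------
Victor  | History   
Pete    | Statistics
Aaron   | Databases 
Leo     | Databases 


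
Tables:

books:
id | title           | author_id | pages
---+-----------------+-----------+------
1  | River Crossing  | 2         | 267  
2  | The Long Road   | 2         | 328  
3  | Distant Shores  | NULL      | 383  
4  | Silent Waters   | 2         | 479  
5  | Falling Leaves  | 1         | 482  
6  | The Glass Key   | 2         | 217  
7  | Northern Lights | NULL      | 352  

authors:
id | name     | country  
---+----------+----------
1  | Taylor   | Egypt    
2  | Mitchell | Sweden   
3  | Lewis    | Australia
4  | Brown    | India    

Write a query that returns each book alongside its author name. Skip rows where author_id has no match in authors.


INNER JOIN keeps only books rows whose author_id matches an id in authors. Walk through each book:
  - book 1 (River Crossing): author_id=2 -> matches Mitchell
  - book 2 (The Long Road): author_id=2 -> matches Mitchell
  - book 3 (Distant Shores): author_id=NULL, no match -> dropped
  - book 4 (Silent Waters): author_id=2 -> matches Mitchell
  - book 5 (Falling Leaves): author_id=1 -> matches Taylor
  - book 6 (The Glass Key): author_id=2 -> matches Mitchell
  - book 7 (Northern Lights): author_id=NULL, no match -> dropped
So 2 of 7 rows are dropped.

SQL:
SELECT a.title, b.name AS author
FROM books a
INNER JOIN authors b ON a.author_id = b.id

Result:
title          | author  
---------------+---------
River Crossing | Mitchell
The Long Road  | Mitchell
Silent Waters  | Mitchell
Falling Leaves | Taylor  
The Glass Key  | Mitchell


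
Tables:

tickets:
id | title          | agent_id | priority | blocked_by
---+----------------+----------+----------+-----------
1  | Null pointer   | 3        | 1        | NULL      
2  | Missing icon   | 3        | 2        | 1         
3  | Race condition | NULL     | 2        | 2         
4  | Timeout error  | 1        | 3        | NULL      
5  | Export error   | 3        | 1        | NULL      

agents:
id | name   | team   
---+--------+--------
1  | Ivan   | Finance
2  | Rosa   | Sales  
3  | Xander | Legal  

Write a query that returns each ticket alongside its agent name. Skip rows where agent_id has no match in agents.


INNER JOIN keeps only tickets rows whose agent_id matches an id in agents. Walk through each ticket:
  - ticket 1 (Null pointer): agent_id=3 -> matches Xander
  - ticket 2 (Missing icon): agent_id=3 -> matches Xander
  - ticket 3 (Race condition): agent_id=NULL, no match -> dropped
  - ticket 4 (Timeout error): agent_id=1 -> matches Ivan
  - ticket 5 (Export error): agent_id=3 -> matches Xander
So 1 of 5 rows is dropped.

SQL:
SELECT a.title, b.name AS agent
FROM tickets a
INNER JOIN agents b ON a.agent_id = b.id

Result:
title         | agent 
--------------+-------
Null pointer  | Xander
Missing icon  | Xander
Timeout error | Ivan  
Export error  | Xander


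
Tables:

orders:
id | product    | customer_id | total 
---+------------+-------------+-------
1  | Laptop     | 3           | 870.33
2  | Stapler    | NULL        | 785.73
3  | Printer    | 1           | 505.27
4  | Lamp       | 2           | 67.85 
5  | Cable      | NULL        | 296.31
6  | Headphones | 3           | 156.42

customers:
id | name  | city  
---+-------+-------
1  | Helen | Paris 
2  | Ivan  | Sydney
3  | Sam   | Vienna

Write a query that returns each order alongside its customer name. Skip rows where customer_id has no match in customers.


INNER JOIN keeps only orders rows whose customer_id matches an id in customers. Walk through each order:
  - order 1 (Laptop): customer_id=3 -> matches Sam
  - order 2 (Stapler): customer_id=NULL, no match -> dropped
  - order 3 (Printer): customer_id=1 -> matches Helen
  - order 4 (Lamp): customer_id=2 -> matches Ivan
  - order 5 (Cable): customer_id=NULL, no match -> dropped
  - order 6 (Headphones): customer_id=3 -> matches Sam
So 2 of 6 rows are dropped.

SQL:
SELECT a.product, b.name AS customer
FROM orders a
INNER JOIN customers b ON a.customer_id = b.id

Result:
product    | customer
-----------+---------
Laptop     | Sam     
Printer    | Helen   
Lamp       | Ivan    
Headphones | Sam     


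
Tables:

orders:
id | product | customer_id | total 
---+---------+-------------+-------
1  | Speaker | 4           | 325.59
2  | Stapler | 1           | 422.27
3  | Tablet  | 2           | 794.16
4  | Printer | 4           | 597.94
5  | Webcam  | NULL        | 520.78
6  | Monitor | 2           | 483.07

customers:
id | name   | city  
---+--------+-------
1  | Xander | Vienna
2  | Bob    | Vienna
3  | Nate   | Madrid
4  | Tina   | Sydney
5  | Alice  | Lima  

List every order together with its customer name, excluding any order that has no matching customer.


INNER JOIN keeps only orders rows whose customer_id matches an id in customers. Walk through each order:
  - order 1 (Speaker): customer_id=4 -> matches Tina
  - order 2 (Stapler): customer_id=1 -> matches Xander
  - order 3 (Tablet): customer_id=2 -> matches Bob
  - order 4 (Printer): customer_id=4 -> matches Tina
  - order 5 (Webcam): customer_id=NULL, no match -> dropped
  - order 6 (Monitor): customer_id=2 -> matches Bob
So 1 of 6 rows is dropped.

SQL:
SELECT a.product, b.name AS customer
FROM orders a
INNER JOIN customers b ON a.customer_id = b.id

Result:
product | customer
--------+---------
Speaker | Tina    
Stapler | Xander  
Tablet  | Bob     
Printer | Tina    
Monitor | Bob     


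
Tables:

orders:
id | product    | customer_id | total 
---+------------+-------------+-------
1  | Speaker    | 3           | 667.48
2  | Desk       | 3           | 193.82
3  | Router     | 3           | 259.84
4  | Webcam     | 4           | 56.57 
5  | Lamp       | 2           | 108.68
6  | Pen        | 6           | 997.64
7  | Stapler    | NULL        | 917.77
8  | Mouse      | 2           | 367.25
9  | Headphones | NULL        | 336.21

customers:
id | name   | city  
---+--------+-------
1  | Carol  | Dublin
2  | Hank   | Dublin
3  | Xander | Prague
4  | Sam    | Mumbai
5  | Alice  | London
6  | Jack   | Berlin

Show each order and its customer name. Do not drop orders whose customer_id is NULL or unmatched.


LEFT JOIN keeps every row from orders (the left table); where customer_id has no match in customers, the customer columns become NULL. Walk through each order:
  - order 1 (Speaker): customer_id=3 -> matches Xander
  - order 2 (Desk): customer_id=3 -> matches Xander
  - order 3 (Router): customer_id=3 -> matches Xander
  - order 4 (Webcam): customer_id=4 -> matches Sam
  - order 5 (Lamp): customer_id=2 -> matches Hank
  - order 6 (Pen): customer_id=6 -> matches Jack
  - order 7 (Stapler): customer_id=NULL, no match -> kept with NULL
  - order 8 (Mouse): customer_id=2 -> matches Hank
  - order 9 (Headphones): customer_id=NULL, no match -> kept with NULL
All 9 rows appear; 2 have NULL customer.

SQL:
SELECT a.product, b.name AS customer
FROM orders a
LEFT JOIN customers b ON a.customer_id = b.id

Result:
product    | customer
-----------+---------
Speaker    | Xander  
Desk       | Xander  
Router     | Xander  
Webcam     | Sam     
Lamp       | Hank    
Pen        | Jack    
Stapler    | NULL    
Mouse      | Hank    
Headphones | NULL    


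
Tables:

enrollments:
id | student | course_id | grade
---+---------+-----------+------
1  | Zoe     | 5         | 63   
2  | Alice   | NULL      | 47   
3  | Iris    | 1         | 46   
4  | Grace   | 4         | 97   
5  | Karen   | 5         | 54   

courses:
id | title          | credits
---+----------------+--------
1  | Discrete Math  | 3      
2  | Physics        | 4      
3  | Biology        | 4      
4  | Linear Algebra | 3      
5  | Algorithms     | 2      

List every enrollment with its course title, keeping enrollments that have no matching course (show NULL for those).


LEFT JOIN keeps every row from enrollments (the left table); where course_id has no match in courses, the course columns become NULL. Walk through each enrollment:
  - enrollment 1 (Zoe): course_id=5 -> matches Algorithms
  - enrollment 2 (Alice): course_id=NULL, no match -> kept with NULL
  - enrollment 3 (Iris): course_id=1 -> matches Discrete Math
  - enrollment 4 (Grace): course_id=4 -> matches Linear Algebra
  - enrollment 5 (Karen): course_id=5 -> matches Algorithms
All 5 rows appear; 1 has NULL course.

SQL:
SELECT a.student, b.title AS course
FROM enrollments a
LEFT JOIN courses b ON a.course_id = b.id

Result:
student | course        
--------+---------------
Zoe     | Algorithms    
Alice   | NULL          
Iris    | Discrete Math 
Grace   | Linear Algebra
Karen   | Algorithms    


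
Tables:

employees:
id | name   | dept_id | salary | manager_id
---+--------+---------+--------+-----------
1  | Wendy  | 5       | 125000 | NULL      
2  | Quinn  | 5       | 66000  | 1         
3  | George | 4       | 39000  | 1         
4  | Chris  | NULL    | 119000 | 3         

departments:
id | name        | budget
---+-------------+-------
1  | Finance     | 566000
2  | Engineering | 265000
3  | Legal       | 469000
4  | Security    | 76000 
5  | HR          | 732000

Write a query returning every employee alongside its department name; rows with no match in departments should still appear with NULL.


LEFT JOIN keeps every row from employees (the left table); where dept_id has no match in departments, the department columns become NULL. Walk through each employee:
  - employee 1 (Wendy): dept_id=5 -> matches HR
  - employee 2 (Quinn): dept_id=5 -> matches HR
  - employee 3 (George): dept_id=4 -> matches Security
  - employee 4 (Chris): dept_id=NULL, no match -> kept with NULL
All 4 rows appear; 1 has NULL department.

SQL:
SELECT a.name, b.name AS department
FROM employees a
LEFT JOIN departments b ON a.dept_id = b.id

Result:
name   | department
-------+-----------
Wendy  | HR        
Quinn  | HR        
George | Security  
Chris  | NULL      


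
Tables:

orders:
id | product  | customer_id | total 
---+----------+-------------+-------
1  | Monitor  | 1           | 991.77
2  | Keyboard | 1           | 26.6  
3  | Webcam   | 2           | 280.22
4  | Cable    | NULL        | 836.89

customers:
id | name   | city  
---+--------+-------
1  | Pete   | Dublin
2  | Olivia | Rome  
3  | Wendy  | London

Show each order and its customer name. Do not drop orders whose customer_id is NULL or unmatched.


LEFT JOIN keeps every row from orders (the left table); where customer_id has no match in customers, the customer columns become NULL. Walk through each order:
  - order 1 (Monitor): customer_id=1 -> matches Pete
  - order 2 (Keyboard): customer_id=1 -> matches Pete
  - order 3 (Webcam): customer_id=2 -> matches Olivia
  - order 4 (Cable): customer_id=NULL, no match -> kept with NULL
All 4 rows appear; 1 has NULL customer.

SQL:
SELECT a.product, b.name AS customer
FROM orders a
LEFT JOIN customers b ON a.customer_id = b.id

Result:
product  | customer
---------+---------
Monitor  | Pete    
Keyboard | Pete    
Webcam   | Olivia  
Cable    | NULL    


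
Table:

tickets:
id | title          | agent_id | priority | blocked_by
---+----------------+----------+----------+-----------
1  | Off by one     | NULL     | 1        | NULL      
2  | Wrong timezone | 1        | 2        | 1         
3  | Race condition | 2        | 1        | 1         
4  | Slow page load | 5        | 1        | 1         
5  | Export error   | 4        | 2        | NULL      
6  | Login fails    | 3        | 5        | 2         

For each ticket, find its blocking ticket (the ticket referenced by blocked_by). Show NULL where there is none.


This is a self-join: tickets is joined to a second copy of itself, matching each row's blocked_by to another row's id. Use LEFT JOIN so rows with blocked_by=NULL are kept.
  - ticket 1 (Off by one): blocked_by=NULL -> NULL
  - ticket 2 (Wrong timezone): blocked_by=1 -> Off by one
  - ticket 3 (Race condition): blocked_by=1 -> Off by one
  - ticket 4 (Slow page load): blocked_by=1 -> Off by one
  - ticket 5 (Export error): blocked_by=NULL -> NULL
  - ticket 6 (Login fails): blocked_by=2 -> Wrong timezone

SQL:
SELECT a.title AS item, b.title AS blocked_by
FROM tickets a
LEFT JOIN tickets b ON a.blocked_by = b.id

Result:
item           | blocked_by    
---------------+---------------
Off by one     | NULL          
Wrong timezone | Off by one    
Race condition | Off by one    
Slow page load | Off by one    
Export error   | NULL          
Login fails    | Wrong timezone


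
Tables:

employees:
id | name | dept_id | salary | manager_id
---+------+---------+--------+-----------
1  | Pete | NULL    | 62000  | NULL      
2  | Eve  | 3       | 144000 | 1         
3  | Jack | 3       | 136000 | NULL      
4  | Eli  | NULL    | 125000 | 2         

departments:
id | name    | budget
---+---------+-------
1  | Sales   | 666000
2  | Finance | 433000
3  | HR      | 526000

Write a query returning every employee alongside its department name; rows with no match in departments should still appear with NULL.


LEFT JOIN keeps every row from employees (the left table); where dept_id has no match in departments, the department columns become NULL. Walk through each employee:
  - employee 1 (Pete): dept_id=NULL, no match -> kept with NULL
  - employee 2 (Eve): dept_id=3 -> matches HR
  - employee 3 (Jack): dept_id=3 -> matches HR
  - employee 4 (Eli): dept_id=NULL, no match -> kept with NULL
All 4 rows appear; 2 have NULL department.

SQL:
SELECT a.name, b.name AS department
FROM employees a
LEFT JOIN departments b ON a.dept_id = b.id

Result:
name | department
-----+-----------
Pete | NULL      
Eve  | HR        
Jack | HR        
Eli  | NULL      


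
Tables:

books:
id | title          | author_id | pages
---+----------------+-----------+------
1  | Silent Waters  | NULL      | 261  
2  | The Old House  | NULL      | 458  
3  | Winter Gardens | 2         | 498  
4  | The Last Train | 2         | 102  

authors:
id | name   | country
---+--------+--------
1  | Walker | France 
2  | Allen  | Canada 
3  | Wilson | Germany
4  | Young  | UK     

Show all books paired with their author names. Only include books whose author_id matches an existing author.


INNER JOIN keeps only books rows whose author_id matches an id in authors. Walk through each book:
  - book 1 (Silent Waters): author_id=NULL, no match -> dropped
  - book 2 (The Old House): author_id=NULL, no match -> dropped
  - book 3 (Winter Gardens): author_id=2 -> matches Allen
  - book 4 (The Last Train): author_id=2 -> matches Allen
So 2 of 4 rows are dropped.

SQL:
SELECT a.title, b.name AS author
FROM books a
INNER JOIN authors b ON a.author_id = b.id

Result:
title          | author
---------------+-------
Winter Gardens | Allen 
The Last Train | Allen 


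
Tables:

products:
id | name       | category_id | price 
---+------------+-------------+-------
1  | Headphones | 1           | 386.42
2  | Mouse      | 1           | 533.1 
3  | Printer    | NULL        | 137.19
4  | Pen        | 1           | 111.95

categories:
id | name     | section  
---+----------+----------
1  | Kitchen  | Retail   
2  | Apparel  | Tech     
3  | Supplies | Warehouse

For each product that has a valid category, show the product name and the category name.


INNER JOIN keeps only products rows whose category_id matches an id in categories. Walk through each product:
  - product 1 (Headphones): category_id=1 -> matches Kitchen
  - product 2 (Mouse): category_id=1 -> matches Kitchen
  - product 3 (Printer): category_id=NULL, no match -> dropped
  - product 4 (Pen): category_id=1 -> matches Kitchen
So 1 of 4 rows is dropped.

SQL:
SELECT a.name, b.name AS category
FROM products a
INNER JOIN categories b ON a.category_id = b.id

Result:
name       | category
-----------+---------
Headphones | Kitchen 
Mouse      | Kitchen 
Pen        | Kitchen 


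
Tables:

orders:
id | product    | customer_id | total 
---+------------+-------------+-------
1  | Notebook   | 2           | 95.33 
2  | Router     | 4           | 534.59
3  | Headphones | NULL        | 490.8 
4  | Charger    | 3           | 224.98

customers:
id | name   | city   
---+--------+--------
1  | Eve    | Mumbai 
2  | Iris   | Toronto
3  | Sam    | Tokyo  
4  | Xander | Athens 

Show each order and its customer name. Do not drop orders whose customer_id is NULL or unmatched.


LEFT JOIN keeps every row from orders (the left table); where customer_id has no match in customers, the customer columns become NULL. Walk through each order:
  - order 1 (Notebook): customer_id=2 -> matches Iris
  - order 2 (Router): customer_id=4 -> matches Xander
  - order 3 (Headphones): customer_id=NULL, no match -> kept with NULL
  - order 4 (Charger): customer_id=3 -> matches Sam
All 4 rows appear; 1 has NULL customer.

SQL:
SELECT a.product, b.name AS customer
FROM orders a
LEFT JOIN customers b ON a.customer_id = b.id

Result:
product    | customer
-----------+---------
Notebook   | Iris    
Router     | Xander  
Headphones | NULL    
Charger    | Sam     


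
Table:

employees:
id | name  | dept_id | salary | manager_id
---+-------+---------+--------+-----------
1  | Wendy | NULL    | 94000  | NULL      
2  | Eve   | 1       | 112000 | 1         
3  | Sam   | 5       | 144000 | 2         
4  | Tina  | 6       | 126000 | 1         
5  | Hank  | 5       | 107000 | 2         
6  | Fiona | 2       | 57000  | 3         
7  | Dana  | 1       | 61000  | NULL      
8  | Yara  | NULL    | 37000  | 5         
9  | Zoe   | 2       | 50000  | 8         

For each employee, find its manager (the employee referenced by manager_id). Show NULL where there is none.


This is a self-join: employees is joined to a second copy of itself, matching each row's manager_id to another row's id. Use LEFT JOIN so rows with manager_id=NULL are kept.
  - employee 1 (Wendy): manager_id=NULL -> NULL
  - employee 2 (Eve): manager_id=1 -> Wendy
  - employee 3 (Sam): manager_id=2 -> Eve
  - employee 4 (Tina): manager_id=1 -> Wendy
  - employee 5 (Hank): manager_id=2 -> Eve
  - employee 6 (Fiona): manager_id=3 -> Sam
  - employee 7 (Dana): manager_id=NULL -> NULL
  - employee 8 (Yara): manager_id=5 -> Hank
  - employee 9 (Zoe): manager_id=8 -> Yara

SQL:
SELECT a.name AS item, b.name AS manager
FROM employees a
LEFT JOIN employees b ON a.manager_id = b.id

Result:
item  | manager
------+--------
Wendy | NULL   
Eve   | Wendy  
Sam   | Eve    
Tina  | Wendy  
Hank  | Eve    
Fiona | Sam    
Dana  | NULL   
Yara  | Hank   
Zoe   | Yara   


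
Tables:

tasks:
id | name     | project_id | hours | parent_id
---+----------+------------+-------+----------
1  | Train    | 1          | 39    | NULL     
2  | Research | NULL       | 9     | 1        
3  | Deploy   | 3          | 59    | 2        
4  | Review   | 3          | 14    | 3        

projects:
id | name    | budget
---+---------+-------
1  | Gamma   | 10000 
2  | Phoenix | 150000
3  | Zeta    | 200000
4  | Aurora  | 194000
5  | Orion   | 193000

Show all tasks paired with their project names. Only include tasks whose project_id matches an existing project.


INNER JOIN keeps only tasks rows whose project_id matches an id in projects. Walk through each task:
  - task 1 (Train): project_id=1 -> matches Gamma
  - task 2 (Research): project_id=NULL, no match -> dropped
  - task 3 (Deploy): project_id=3 -> matches Zeta
  - task 4 (Review): project_id=3 -> matches Zeta
So 1 of 4 rows is dropped.

SQL:
SELECT a.name, b.name AS project
FROM tasks a
INNER JOIN projects b ON a.project_id = b.id

Result:
name   | project
-------+--------
Train  | Gamma  
Deploy | Zeta   
Review | Zeta   


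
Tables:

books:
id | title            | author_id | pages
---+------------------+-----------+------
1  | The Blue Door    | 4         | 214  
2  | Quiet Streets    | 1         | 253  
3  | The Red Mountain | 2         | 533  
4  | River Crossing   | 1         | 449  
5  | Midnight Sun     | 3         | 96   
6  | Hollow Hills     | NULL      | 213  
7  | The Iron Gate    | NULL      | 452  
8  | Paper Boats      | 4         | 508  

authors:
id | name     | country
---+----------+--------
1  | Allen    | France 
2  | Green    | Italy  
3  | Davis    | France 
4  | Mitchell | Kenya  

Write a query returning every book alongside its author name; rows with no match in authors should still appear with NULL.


LEFT JOIN keeps every row from books (the left table); where author_id has no match in authors, the author columns become NULL. Walk through each book:
  - book 1 (The Blue Door): author_id=4 -> matches Mitchell
  - book 2 (Quiet Streets): author_id=1 -> matches Allen
  - book 3 (The Red Mountain): author_id=2 -> matches Green
  - book 4 (River Crossing): author_id=1 -> matches Allen
  - book 5 (Midnight Sun): author_id=3 -> matches Davis
  - book 6 (Hollow Hills): author_id=NULL, no match -> kept with NULL
  - book 7 (The Iron Gate): author_id=NULL, no match -> kept with NULL
  - book 8 (Paper Boats): author_id=4 -> matches Mitchell
All 8 rows appear; 2 have NULL author.

SQL:
SELECT a.title, b.name AS author
FROM books a
LEFT JOIN authors b ON a.author_id = b.id

Result:
title            | author  
-----------------+---------
The Blue Door    | Mitchell
Quiet Streets    | Allen   
The Red Mountain | Green   
River Crossing   | Allen   
Midnight Sun     | Davis   
Hollow Hills     | NULL    
The Iron Gate    | NULL    
Paper Boats      | Mitchell


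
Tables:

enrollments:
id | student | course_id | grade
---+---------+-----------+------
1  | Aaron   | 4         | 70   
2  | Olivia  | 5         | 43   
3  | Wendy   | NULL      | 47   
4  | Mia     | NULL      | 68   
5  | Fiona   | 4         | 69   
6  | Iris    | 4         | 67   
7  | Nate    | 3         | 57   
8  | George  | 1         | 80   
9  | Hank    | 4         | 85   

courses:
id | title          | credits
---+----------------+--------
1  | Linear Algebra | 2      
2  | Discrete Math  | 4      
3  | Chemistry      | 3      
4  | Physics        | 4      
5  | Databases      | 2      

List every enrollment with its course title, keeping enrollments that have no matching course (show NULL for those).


LEFT JOIN keeps every row from enrollments (the left table); where course_id has no match in courses, the course columns become NULL. Walk through each enrollment:
  - enrollment 1 (Aaron): course_id=4 -> matches Physics
  - enrollment 2 (Olivia): course_id=5 -> matches Databases
  - enrollment 3 (Wendy): course_id=NULL, no match -> kept with NULL
  - enrollment 4 (Mia): course_id=NULL, no match -> kept with NULL
  - enrollment 5 (Fiona): course_id=4 -> matches Physics
  - enrollment 6 (Iris): course_id=4 -> matches Physics
  - enrollment 7 (Nate): course_id=3 -> matches Chemistry
  - enrollment 8 (George): course_id=1 -> matches Linear Algebra
  - enrollment 9 (Hank): course_id=4 -> matches Physics
All 9 rows appear; 2 have NULL course.

SQL:
SELECT a.student, b.title AS course
FROM enrollments a
LEFT JOIN courses b ON a.course_id = b.id

Result:
student | course        
--------+---------------
Aaron   | Physics       
Olivia  | Databases     
Wendy   | NULL          
Mia     | NULL          
Fiona   | Physics       
Iris    | Physics       
Nate    | Chemistry     
George  | Linear Algebra
Hank    | Physics       


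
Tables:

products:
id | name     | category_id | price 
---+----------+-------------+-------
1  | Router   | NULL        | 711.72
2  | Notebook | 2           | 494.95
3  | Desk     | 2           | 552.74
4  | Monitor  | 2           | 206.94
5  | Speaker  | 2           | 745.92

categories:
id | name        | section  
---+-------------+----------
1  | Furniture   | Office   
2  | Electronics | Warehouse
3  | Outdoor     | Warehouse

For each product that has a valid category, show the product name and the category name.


INNER JOIN keeps only products rows whose category_id matches an id in categories. Walk through each product:
  - product 1 (Router): category_id=NULL, no match -> dropped
  - product 2 (Notebook): category_id=2 -> matches Electronics
  - product 3 (Desk): category_id=2 -> matches Electronics
  - product 4 (Monitor): category_id=2 -> matches Electronics
  - product 5 (Speaker): category_id=2 -> matches Electronics
So 1 of 5 rows is dropped.

SQL:
SELECT a.name, b.name AS category
FROM products a
INNER JOIN categories b ON a.category_id = b.id

Result:
name     | category   
---------+------------
Notebook | Electronics
Desk     | Electronics
Monitor  | Electronics
Speaker  | Electronics


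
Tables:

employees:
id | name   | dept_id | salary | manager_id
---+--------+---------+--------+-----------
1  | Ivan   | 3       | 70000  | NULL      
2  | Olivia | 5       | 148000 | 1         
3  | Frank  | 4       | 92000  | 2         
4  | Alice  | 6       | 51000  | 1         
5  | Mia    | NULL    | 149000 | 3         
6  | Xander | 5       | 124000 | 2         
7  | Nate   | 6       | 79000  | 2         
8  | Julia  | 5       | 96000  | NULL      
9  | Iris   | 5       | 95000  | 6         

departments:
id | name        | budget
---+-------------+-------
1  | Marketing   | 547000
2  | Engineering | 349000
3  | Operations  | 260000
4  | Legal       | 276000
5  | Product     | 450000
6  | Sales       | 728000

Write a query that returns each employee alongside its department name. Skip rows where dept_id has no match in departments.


INNER JOIN keeps only employees rows whose dept_id matches an id in departments. Walk through each employee:
  - employee 1 (Ivan): dept_id=3 -> matches Operations
  - employee 2 (Olivia): dept_id=5 -> matches Product
  - employee 3 (Frank): dept_id=4 -> matches Legal
  - employee 4 (Alice): dept_id=6 -> matches Sales
  - employee 5 (Mia): dept_id=NULL, no match -> dropped
  - employee 6 (Xander): dept_id=5 -> matches Product
  - employee 7 (Nate): dept_id=6 -> matches Sales
  - employee 8 (Julia): dept_id=5 -> matches Product
  - employee 9 (Iris): dept_id=5 -> matches Product
So 1 of 9 rows is dropped.

SQL:
SELECT a.name, b.name AS department
FROM employees a
INNER JOIN departments b ON a.dept_id = b.id

Result:
name   | department
-------+-----------
Ivan   | Operations
Olivia | Product   
Frank  | Legal     
Alice  | Sales     
Xander | Product   
Nate   | Sales     
Julia  | Product   
Iris   | Product   


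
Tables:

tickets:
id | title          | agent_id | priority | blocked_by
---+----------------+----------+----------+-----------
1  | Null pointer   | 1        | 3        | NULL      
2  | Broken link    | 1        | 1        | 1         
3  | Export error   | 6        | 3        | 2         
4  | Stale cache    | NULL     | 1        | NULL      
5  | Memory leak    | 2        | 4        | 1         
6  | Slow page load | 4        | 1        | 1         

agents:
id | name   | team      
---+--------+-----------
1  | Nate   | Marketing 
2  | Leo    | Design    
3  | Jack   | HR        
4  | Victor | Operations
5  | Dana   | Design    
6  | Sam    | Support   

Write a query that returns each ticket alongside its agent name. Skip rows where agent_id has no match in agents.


INNER JOIN keeps only tickets rows whose agent_id matches an id in agents. Walk through each ticket:
  - ticket 1 (Null pointer): agent_id=1 -> matches Nate
  - ticket 2 (Broken link): agent_id=1 -> matches Nate
  - ticket 3 (Export error): agent_id=6 -> matches Sam
  - ticket 4 (Stale cache): agent_id=NULL, no match -> dropped
  - ticket 5 (Memory leak): agent_id=2 -> matches Leo
  - ticket 6 (Slow page load): agent_id=4 -> matches Victor
So 1 of 6 rows is dropped.

SQL:
SELECT a.title, b.name AS agent
FROM tickets a
INNER JOIN agents b ON a.agent_id = b.id

Result:
title          | agent 
---------------+-------
Null pointer   | Nate  
Broken link    | Nate  
Export error   | Sam   
Memory leak    | Leo   
Slow page load | Victor


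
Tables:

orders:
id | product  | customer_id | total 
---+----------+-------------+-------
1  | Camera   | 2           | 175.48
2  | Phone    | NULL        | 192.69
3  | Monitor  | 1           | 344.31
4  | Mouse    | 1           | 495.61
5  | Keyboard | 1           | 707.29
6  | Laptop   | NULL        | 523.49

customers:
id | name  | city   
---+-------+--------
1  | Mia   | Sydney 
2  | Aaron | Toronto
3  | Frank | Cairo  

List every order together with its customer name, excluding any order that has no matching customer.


INNER JOIN keeps only orders rows whose customer_id matches an id in customers. Walk through each order:
  - order 1 (Camera): customer_id=2 -> matches Aaron
  - order 2 (Phone): customer_id=NULL, no match -> dropped
  - order 3 (Monitor): customer_id=1 -> matches Mia
  - order 4 (Mouse): customer_id=1 -> matches Mia
  - order 5 (Keyboard): customer_id=1 -> matches Mia
  - order 6 (Laptop): customer_id=NULL, no match -> dropped
So 2 of 6 rows are dropped.

SQL:
SELECT a.product, b.name AS customer
FROM orders a
INNER JOIN customers b ON a.customer_id = b.id

Result:
product  | customer
---------+---------
Camera   | Aaron   
Monitor  | Mia     
Mouse    | Mia     
Keyboard | Mia     


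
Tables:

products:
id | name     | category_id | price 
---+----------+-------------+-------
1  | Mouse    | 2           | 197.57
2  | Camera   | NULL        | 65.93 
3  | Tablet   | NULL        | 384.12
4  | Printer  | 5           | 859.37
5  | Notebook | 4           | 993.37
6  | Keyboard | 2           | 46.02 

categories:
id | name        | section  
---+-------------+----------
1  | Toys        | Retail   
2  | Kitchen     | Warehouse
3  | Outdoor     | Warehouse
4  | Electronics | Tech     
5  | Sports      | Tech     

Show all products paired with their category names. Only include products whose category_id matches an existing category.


INNER JOIN keeps only products rows whose category_id matches an id in categories. Walk through each product:
  - product 1 (Mouse): category_id=2 -> matches Kitchen
  - product 2 (Camera): category_id=NULL, no match -> dropped
  - product 3 (Tablet): category_id=NULL, no match -> dropped
  - product 4 (Printer): category_id=5 -> matches Sports
  - product 5 (Notebook): category_id=4 -> matches Electronics
  - product 6 (Keyboard): category_id=2 -> matches Kitchen
So 2 of 6 rows are dropped.

SQL:
SELECT a.name, b.name AS category
FROM products a
INNER JOIN categories b ON a.category_id = b.id

Result:
name     | category   
---------+------------
Mouse    | Kitchen    
Printer  | Sports     
Notebook | Electronics
Keyboard | Kitchen    


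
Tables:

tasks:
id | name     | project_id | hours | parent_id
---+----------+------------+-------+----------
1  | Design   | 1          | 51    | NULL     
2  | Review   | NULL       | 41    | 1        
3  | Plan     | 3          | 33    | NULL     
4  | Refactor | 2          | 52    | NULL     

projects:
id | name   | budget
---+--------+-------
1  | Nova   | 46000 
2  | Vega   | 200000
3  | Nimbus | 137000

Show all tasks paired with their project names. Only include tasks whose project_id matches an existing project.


INNER JOIN keeps only tasks rows whose project_id matches an id in projects. Walk through each task:
  - task 1 (Design): project_id=1 -> matches Nova
  - task 2 (Review): project_id=NULL, no match -> dropped
  - task 3 (Plan): project_id=3 -> matches Nimbus
  - task 4 (Refactor): project_id=2 -> matches Vega
So 1 of 4 rows is dropped.

SQL:
SELECT a.name, b.name AS project
FROM tasks a
INNER JOIN projects b ON a.project_id = b.id

Result:
name     | project
---------+--------
Design   | Nova   
Plan     | Nimbus 
Refactor | Vega   


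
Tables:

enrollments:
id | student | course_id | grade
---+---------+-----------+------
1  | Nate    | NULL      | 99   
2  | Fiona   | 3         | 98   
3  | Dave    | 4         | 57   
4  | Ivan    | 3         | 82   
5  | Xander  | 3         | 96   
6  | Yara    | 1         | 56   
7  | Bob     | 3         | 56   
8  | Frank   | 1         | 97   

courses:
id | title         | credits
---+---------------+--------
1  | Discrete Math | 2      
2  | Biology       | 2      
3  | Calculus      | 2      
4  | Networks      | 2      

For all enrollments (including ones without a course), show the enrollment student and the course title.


LEFT JOIN keeps every row from enrollments (the left table); where course_id has no match in courses, the course columns become NULL. Walk through each enrollment:
  - enrollment 1 (Nate): course_id=NULL, no match -> kept with NULL
  - enrollment 2 (Fiona): course_id=3 -> matches Calculus
  - enrollment 3 (Dave): course_id=4 -> matches Networks
  - enrollment 4 (Ivan): course_id=3 -> matches Calculus
  - enrollment 5 (Xander): course_id=3 -> matches Calculus
  - enrollment 6 (Yara): course_id=1 -> matches Discrete Math
  - enrollment 7 (Bob): course_id=3 -> matches Calculus
  - enrollment 8 (Frank): course_id=1 -> matches Discrete Math
All 8 rows appear; 1 has NULL course.

SQL:
SELECT a.student, b.title AS course
FROM enrollments a
LEFT JOIN courses b ON a.course_id = b.id

Result:
student | course       
--------+--------------
Nate    | NULL         
Fiona   | Calculus     
Dave    | Networks     
Ivan    | Calculus     
Xander  | Calculus     
Yara    | Discrete Math
Bob     | Calculus     
Frank   | Discrete Math


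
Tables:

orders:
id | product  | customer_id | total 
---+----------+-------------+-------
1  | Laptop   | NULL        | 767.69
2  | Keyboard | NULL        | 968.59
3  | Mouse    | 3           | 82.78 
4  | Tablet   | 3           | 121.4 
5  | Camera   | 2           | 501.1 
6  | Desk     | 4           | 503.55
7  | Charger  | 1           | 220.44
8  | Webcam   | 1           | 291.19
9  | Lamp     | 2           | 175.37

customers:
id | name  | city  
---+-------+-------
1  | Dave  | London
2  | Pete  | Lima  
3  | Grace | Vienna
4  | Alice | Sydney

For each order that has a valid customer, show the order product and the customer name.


INNER JOIN keeps only orders rows whose customer_id matches an id in customers. Walk through each order:
  - order 1 (Laptop): customer_id=NULL, no match -> dropped
  - order 2 (Keyboard): customer_id=NULL, no match -> dropped
  - order 3 (Mouse): customer_id=3 -> matches Grace
  - order 4 (Tablet): customer_id=3 -> matches Grace
  - order 5 (Camera): customer_id=2 -> matches Pete
  - order 6 (Desk): customer_id=4 -> matches Alice
  - order 7 (Charger): customer_id=1 -> matches Dave
  - order 8 (Webcam): customer_id=1 -> matches Dave
  - order 9 (Lamp): customer_id=2 -> matches Pete
So 2 of 9 rows are dropped.

SQL:
SELECT a.product, b.name AS customer
FROM orders a
INNER JOIN customers b ON a.customer_id = b.id

Result:
product | customer
--------+---------
Mouse   | Grace   
Tablet  | Grace   
Camera  | Pete    
Desk    | Alice   
Charger | Dave    
Webcam  | Dave    
Lamp    | Pete    
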